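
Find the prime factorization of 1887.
3 × 17 × 37

Divide by primes starting from smallest:
1887 ÷ 3 = 629
629 ÷ 17 = 37
37 ÷ 37 = 1

1887 = 3 × 17 × 37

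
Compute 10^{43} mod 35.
10

Using successive squaring:
Binary expansion of 43: 101011
Powers of 10 mod 35 (each is the square of the previous):
  10^1 ≡ 10 (mod 35)
  10^2 ≡ 10² = 100 ≡ 30 (mod 35)
  10^4 ≡ 30² = 900 ≡ 25 (mod 35)
  10^8 ≡ 25² = 625 ≡ 30 (mod 35)
  10^16 ≡ 30² = 900 ≡ 25 (mod 35)
  10^32 ≡ 25² = 625 ≡ 30 (mod 35)
43 = 32 + 8 + 2 + 1, so 10^43 = 10^32 × 10^8 × 10^2 × 10^1 ≡ 30 × 30 × 30 × 10 (mod 35)
Multiplying step by step:
  30 × 30 = 900 ≡ 25 (mod 35)
  25 × 30 = 750 ≡ 15 (mod 35)
  15 × 10 = 150 ≡ 10 (mod 35)
Result: 10^43 ≡ 10 (mod 35)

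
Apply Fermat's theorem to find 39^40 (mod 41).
By Fermat's Little Theorem, 39^{40} ≡ 1 (mod 41) since 41 is prime and gcd(39, 41) = 1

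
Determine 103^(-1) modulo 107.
103^(-1) ≡ 80 (mod 107). Verification: 103 × 80 = 8240 ≡ 1 (mod 107)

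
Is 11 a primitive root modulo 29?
p - 1 = 28 has prime divisors 2, 7. Check 11^(28/q) mod 29 for each: 11^(28/2) = 11^14 ≡ 28, 11^(28/7) = 11^4 ≡ 25 (mod 29). None of these is 1, so 11 has order 28 = φ(29), so it is a primitive root mod 29.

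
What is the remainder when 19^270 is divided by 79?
Using Fermat: 19^{78} ≡ 1 (mod 79). 270 ≡ 36 (mod 78). So 19^{270} ≡ 19^{36} ≡ 62 (mod 79)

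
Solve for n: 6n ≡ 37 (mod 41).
13

Since gcd(6, 41) = 1 divides 37, a solution exists.
Multiply both sides by the inverse of 6 mod 41:
  6^(-1) mod 41 = 7
  x ≡ 7 × 37 ≡ 259 ≡ 13 (mod 41)
Verification: 6 × 13 = 78 = 1 × 41 + 37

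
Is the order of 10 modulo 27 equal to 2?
No, the actual order is 3, not 2.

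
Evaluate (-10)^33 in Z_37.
Using repeated squaring. (-10) ≡ 27 (mod 37). 33 = 32 + 1 (binary 100001). Repeated squaring mod 37: 27^1 ≡ 27; 27^2 ≡ 27² = 729 ≡ 26; 27^4 ≡ 26² = 676 ≡ 10; 27^8 ≡ 10² = 100 ≡ 26; 27^16 ≡ 26² = 676 ≡ 10; 27^32 ≡ 10² = 100 ≡ 26. Multiply: (-10)^33 ≡ 27^32 × 27^1 ≡ 26 × 27 (mod 37): 26 × 27 = 702 ≡ 36. So (-10)^33 ≡ 36 (mod 37).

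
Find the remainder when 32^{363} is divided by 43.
By Fermat: 32^{42} ≡ 1 (mod 43). 363 = 8×42 + 27. So 32^{363} ≡ 32^{27} ≡ 39 (mod 43)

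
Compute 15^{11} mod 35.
15

Using successive squaring:
Binary expansion of 11: 1011
Powers of 15 mod 35 (each is the square of the previous):
  15^1 ≡ 15 (mod 35)
  15^2 ≡ 15² = 225 ≡ 15 (mod 35)
  15^4 ≡ 15² = 225 ≡ 15 (mod 35)
  15^8 ≡ 15² = 225 ≡ 15 (mod 35)
11 = 8 + 2 + 1, so 15^11 = 15^8 × 15^2 × 15^1 ≡ 15 × 15 × 15 (mod 35)
Multiplying step by step:
  15 × 15 = 225 ≡ 15 (mod 35)
  15 × 15 = 225 ≡ 15 (mod 35)
Result: 15^11 ≡ 15 (mod 35)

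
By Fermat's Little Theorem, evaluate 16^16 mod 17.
By Fermat's Little Theorem, 16^{16} ≡ 1 (mod 17) since 17 is prime and gcd(16, 17) = 1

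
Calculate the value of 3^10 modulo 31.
10 = 8 + 2 (binary 1010). Repeated squaring mod 31: 3^1 ≡ 3; 3^2 ≡ 3² = 9 ≡ 9; 3^4 ≡ 9² = 81 ≡ 19; 3^8 ≡ 19² = 361 ≡ 20. Multiply: 3^10 = 3^8 × 3^2 ≡ 20 × 9 (mod 31): 20 × 9 = 180 ≡ 25. So 3^10 ≡ 25 (mod 31).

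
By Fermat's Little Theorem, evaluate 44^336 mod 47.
By Fermat: 44^{46} ≡ 1 (mod 47). 336 = 7×46 + 14. So 44^{336} ≡ 44^{14} ≡ 14 (mod 47)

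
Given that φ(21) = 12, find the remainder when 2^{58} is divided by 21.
By Euler: 2^{12} ≡ 1 (mod 21) since gcd(2, 21) = 1. 58 = 4×12 + 10. So 2^{58} ≡ 2^{10} ≡ 16 (mod 21)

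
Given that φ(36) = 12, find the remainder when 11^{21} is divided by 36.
By Euler: 11^{12} ≡ 1 (mod 36) since gcd(11, 36) = 1. 21 = 1×12 + 9. So 11^{21} ≡ 11^{9} ≡ 35 (mod 36)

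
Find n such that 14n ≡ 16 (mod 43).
38

Since gcd(14, 43) = 1 divides 16, a solution exists.
Multiply both sides by the inverse of 14 mod 43:
  14^(-1) mod 43 = 40
  x ≡ 40 × 16 ≡ 640 ≡ 38 (mod 43)
Verification: 14 × 38 = 532 = 12 × 43 + 16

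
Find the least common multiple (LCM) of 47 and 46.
2162

First find GCD(47, 46) using the Euclidean algorithm:
47 = 1 × 46 + 1
46 = 46 × 1 + 0
GCD(47, 46) = 1

LCM formula: LCM(a, b) = (a × b) / GCD(a, b)
LCM(47, 46) = (47 × 46) / 1
LCM(47, 46) = 2162 / 1
LCM(47, 46) = 2162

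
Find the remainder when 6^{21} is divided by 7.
By Fermat: 6^{6} ≡ 1 (mod 7). 21 = 3×6 + 3. So 6^{21} ≡ 6^{3} ≡ 6 (mod 7)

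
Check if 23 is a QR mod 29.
By Euler's criterion: 23^{14} ≡ 1 (mod 29). Since this equals 1, 23 is a QR.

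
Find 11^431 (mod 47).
Using Fermat: 11^{46} ≡ 1 (mod 47). 431 ≡ 17 (mod 46). So 11^{431} ≡ 11^{17} ≡ 33 (mod 47)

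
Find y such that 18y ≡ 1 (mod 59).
18^(-1) ≡ 23 (mod 59). Verification: 18 × 23 = 414 ≡ 1 (mod 59)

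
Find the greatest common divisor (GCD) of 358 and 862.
2

Using the Euclidean algorithm:
358 = 0 × 862 + 358
862 = 2 × 358 + 146
358 = 2 × 146 + 66
146 = 2 × 66 + 14
66 = 4 × 14 + 10
14 = 1 × 10 + 4
10 = 2 × 4 + 2
4 = 2 × 2 + 0

GCD(358, 862) = 2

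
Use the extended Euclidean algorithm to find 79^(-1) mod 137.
Extended GCD: 79(-26) + 137(15) = 1. So 79^(-1) ≡ 111 ≡ 111 (mod 137). Verify: 79 × 111 = 8769 ≡ 1 (mod 137)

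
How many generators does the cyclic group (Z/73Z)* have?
24

The number of primitive roots modulo p is φ(p-1) = φ(72)
φ(72) = 24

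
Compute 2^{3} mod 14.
8

Using successive squaring:
Binary expansion of 3: 11
Powers of 2 mod 14 (each is the square of the previous):
  2^1 ≡ 2 (mod 14)
  2^2 ≡ 2² = 4 ≡ 4 (mod 14)
3 = 2 + 1, so 2^3 = 2^2 × 2^1 ≡ 4 × 2 (mod 14)
Multiplying step by step:
  4 × 2 = 8 ≡ 8 (mod 14)
Result: 2^3 ≡ 8 (mod 14)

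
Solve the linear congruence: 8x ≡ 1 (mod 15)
2

Since gcd(8, 15) = 1 divides 1, a solution exists.
Multiply both sides by the inverse of 8 mod 15:
  8^(-1) mod 15 = 2
  x ≡ 2 × 1 ≡ 2 ≡ 2 (mod 15)
Verification: 8 × 2 = 16 = 1 × 15 + 1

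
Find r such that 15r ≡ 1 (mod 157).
15^(-1) ≡ 21 (mod 157). Verification: 15 × 21 = 315 ≡ 1 (mod 157)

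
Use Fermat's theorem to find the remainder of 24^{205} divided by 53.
47

By Fermat's Little Theorem, a^(p-1) ≡ 1 (mod p) for prime p and gcd(a, p) = 1
Here p = 53, so 24^52 ≡ 1 (mod 53)
We can reduce the exponent: 205 mod 52 = 49
So 24^205 ≡ 24^49 (mod 53)
Computing: 24^49 mod 53 = 47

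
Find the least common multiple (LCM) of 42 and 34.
714

First find GCD(42, 34) using the Euclidean algorithm:
42 = 1 × 34 + 8
34 = 4 × 8 + 2
8 = 4 × 2 + 0
GCD(42, 34) = 2

LCM formula: LCM(a, b) = (a × b) / GCD(a, b)
LCM(42, 34) = (42 × 34) / 2
LCM(42, 34) = 1428 / 2
LCM(42, 34) = 714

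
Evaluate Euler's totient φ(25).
20

Prime factorization: 25 = 5^2
Using the formula φ(n) = n × Π(1 - 1/p) for each prime factor p:
φ(25) = 25 × (1 - 1/5)
φ(25) = 20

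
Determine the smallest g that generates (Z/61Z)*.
2

A primitive root g modulo p has order p-1 = 60
Prime divisors of 60: [2, 3, 5]
g is a primitive root iff g^(60/q) ≢ 1 (mod 61) for each prime divisor q
Testing small values:
  g = 2: 2^30 ≡ 60, 2^20 ≡ 47, 2^12 ≡ 9 (mod 61) → none is 1, primitive root!
The smallest primitive root is 2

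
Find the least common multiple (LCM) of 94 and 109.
10246

First find GCD(94, 109) using the Euclidean algorithm:
94 = 0 × 109 + 94
109 = 1 × 94 + 15
94 = 6 × 15 + 4
15 = 3 × 4 + 3
4 = 1 × 3 + 1
3 = 3 × 1 + 0
GCD(94, 109) = 1

LCM formula: LCM(a, b) = (a × b) / GCD(a, b)
LCM(94, 109) = (94 × 109) / 1
LCM(94, 109) = 10246 / 1
LCM(94, 109) = 10246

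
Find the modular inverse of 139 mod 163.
139^(-1) ≡ 129 (mod 163). Verification: 139 × 129 = 17931 ≡ 1 (mod 163)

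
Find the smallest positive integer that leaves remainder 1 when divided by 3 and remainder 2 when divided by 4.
M = 3 × 4 = 12. M₁ = 4, y₁ ≡ 1 (mod 3). M₂ = 3, y₂ ≡ 3 (mod 4). m = 1×4×1 + 2×3×3 ≡ 10 (mod 12). The smallest positive such number is 10.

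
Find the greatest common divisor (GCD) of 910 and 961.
1

Using the Euclidean algorithm:
910 = 0 × 961 + 910
961 = 1 × 910 + 51
910 = 17 × 51 + 43
51 = 1 × 43 + 8
43 = 5 × 8 + 3
8 = 2 × 3 + 2
3 = 1 × 2 + 1
2 = 2 × 1 + 0

GCD(910, 961) = 1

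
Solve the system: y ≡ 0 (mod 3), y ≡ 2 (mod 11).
M = 3 × 11 = 33. M₁ = 11, y₁ ≡ 2 (mod 3). M₂ = 3, y₂ ≡ 4 (mod 11). y = 0×11×2 + 2×3×4 ≡ 24 (mod 33)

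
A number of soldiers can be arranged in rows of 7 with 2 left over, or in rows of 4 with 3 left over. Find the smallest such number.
M = 7 × 4 = 28. M₁ = 4, y₁ ≡ 2 (mod 7). M₂ = 7, y₂ ≡ 3 (mod 4). m = 2×4×2 + 3×7×3 ≡ 23 (mod 28). The smallest positive such number is 23.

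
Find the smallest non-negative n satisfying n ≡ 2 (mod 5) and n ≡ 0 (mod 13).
M = 5 × 13 = 65. M₁ = 13, y₁ ≡ 2 (mod 5). M₂ = 5, y₂ ≡ 8 (mod 13). n = 2×13×2 + 0×5×8 ≡ 52 (mod 65)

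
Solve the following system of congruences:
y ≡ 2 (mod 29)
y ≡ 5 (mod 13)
31

Using the Chinese Remainder Theorem:
M = product of moduli = 377
For equation 1: M_1 = 13, 13 ≡ 13 (mod 29), inverse of 13 mod 29 is 9 (check: 13 × 9 = 117 ≡ 1 (mod 29))
For equation 2: M_2 = 29, 29 ≡ 3 (mod 13), inverse of 29 mod 13 is 9 (check: 3 × 9 = 27 ≡ 1 (mod 13))
Combine: y ≡ Σ r_i×M_i×(M_i⁻¹ mod m_i) = 2×13×9 + 5×29×9 = 234 + 1305 = 1539
1539 mod 377 = 31
y ≡ 31 (mod 377)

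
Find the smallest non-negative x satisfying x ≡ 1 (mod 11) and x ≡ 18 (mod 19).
M = 11 × 19 = 209. M₁ = 19, y₁ ≡ 7 (mod 11). M₂ = 11, y₂ ≡ 7 (mod 19). x = 1×19×7 + 18×11×7 ≡ 56 (mod 209)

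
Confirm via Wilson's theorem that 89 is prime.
(88)! mod 89 = 88. Since this equals -1 (mod 89), Wilson confirms 89 is prime.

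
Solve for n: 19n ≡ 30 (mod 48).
42

Since gcd(19, 48) = 1 divides 30, a solution exists.
Multiply both sides by the inverse of 19 mod 48:
  19^(-1) mod 48 = 43
  x ≡ 43 × 30 ≡ 1290 ≡ 42 (mod 48)
Verification: 19 × 42 = 798 = 16 × 48 + 30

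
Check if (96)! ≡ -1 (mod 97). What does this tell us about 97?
(96)! mod 97 = 96. Since this equals -1 (mod 97), Wilson confirms 97 is prime.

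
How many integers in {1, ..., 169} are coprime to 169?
156

Prime factorization: 169 = 13^2
Using the formula φ(n) = n × Π(1 - 1/p) for each prime factor p:
φ(169) = 169 × (1 - 1/13)
φ(169) = 156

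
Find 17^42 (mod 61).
Using repeated squaring. 42 = 32 + 8 + 2 (binary 101010). Repeated squaring mod 61: 17^1 ≡ 17; 17^2 ≡ 17² = 289 ≡ 45; 17^4 ≡ 45² = 2025 ≡ 12; 17^8 ≡ 12² = 144 ≡ 22; 17^16 ≡ 22² = 484 ≡ 57; 17^32 ≡ 57² = 3249 ≡ 16. Multiply: 17^42 = 17^32 × 17^8 × 17^2 ≡ 16 × 22 × 45 (mod 61): 16 × 22 = 352 ≡ 47; 47 × 45 = 2115 ≡ 41. So 17^42 ≡ 41 (mod 61).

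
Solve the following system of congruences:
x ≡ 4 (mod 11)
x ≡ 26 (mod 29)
26

Using the Chinese Remainder Theorem:
M = product of moduli = 319
For equation 1: M_1 = 29, 29 ≡ 7 (mod 11), inverse of 29 mod 11 is 8 (check: 7 × 8 = 56 ≡ 1 (mod 11))
For equation 2: M_2 = 11, 11 ≡ 11 (mod 29), inverse of 11 mod 29 is 8 (check: 11 × 8 = 88 ≡ 1 (mod 29))
Combine: x ≡ Σ r_i×M_i×(M_i⁻¹ mod m_i) = 4×29×8 + 26×11×8 = 928 + 2288 = 3216
3216 mod 319 = 26
x ≡ 26 (mod 319)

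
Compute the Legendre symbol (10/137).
(10/137) = 10^{68} mod 137 = -1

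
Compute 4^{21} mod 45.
19

Using successive squaring:
Binary expansion of 21: 10101
Powers of 4 mod 45 (each is the square of the previous):
  4^1 ≡ 4 (mod 45)
  4^2 ≡ 4² = 16 ≡ 16 (mod 45)
  4^4 ≡ 16² = 256 ≡ 31 (mod 45)
  4^8 ≡ 31² = 961 ≡ 16 (mod 45)
  4^16 ≡ 16² = 256 ≡ 31 (mod 45)
21 = 16 + 4 + 1, so 4^21 = 4^16 × 4^4 × 4^1 ≡ 31 × 31 × 4 (mod 45)
Multiplying step by step:
  31 × 31 = 961 ≡ 16 (mod 45)
  16 × 4 = 64 ≡ 19 (mod 45)
Result: 4^21 ≡ 19 (mod 45)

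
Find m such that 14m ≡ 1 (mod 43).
14^(-1) ≡ 40 (mod 43). Verification: 14 × 40 = 560 ≡ 1 (mod 43)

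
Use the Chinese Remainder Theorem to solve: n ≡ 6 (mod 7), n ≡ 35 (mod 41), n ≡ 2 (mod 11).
937

Using the Chinese Remainder Theorem:
M = product of moduli = 3157
For equation 1: M_1 = 451, 451 ≡ 3 (mod 7), inverse of 451 mod 7 is 5 (check: 3 × 5 = 15 ≡ 1 (mod 7))
For equation 2: M_2 = 77, 77 ≡ 36 (mod 41), inverse of 77 mod 41 is 8 (check: 36 × 8 = 288 ≡ 1 (mod 41))
For equation 3: M_3 = 287, 287 ≡ 1 (mod 11), inverse of 287 mod 11 is 1 (check: 1 × 1 = 1 ≡ 1 (mod 11))
Combine: n ≡ Σ r_i×M_i×(M_i⁻¹ mod m_i) = 6×451×5 + 35×77×8 + 2×287×1 = 13530 + 21560 + 574 = 35664
35664 mod 3157 = 937
n ≡ 937 (mod 3157)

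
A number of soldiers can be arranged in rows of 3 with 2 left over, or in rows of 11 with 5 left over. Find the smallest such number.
M = 3 × 11 = 33. M₁ = 11, y₁ ≡ 2 (mod 3). M₂ = 3, y₂ ≡ 4 (mod 11). t = 2×11×2 + 5×3×4 ≡ 5 (mod 33). The smallest positive such number is 5.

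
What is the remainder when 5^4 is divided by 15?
4 = 4 (binary 100). Repeated squaring mod 15: 5^1 ≡ 5; 5^2 ≡ 5² = 25 ≡ 10; 5^4 ≡ 10² = 100 ≡ 10. So 5^4 ≡ 10 (mod 15).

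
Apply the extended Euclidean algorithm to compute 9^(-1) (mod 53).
Extended GCD: 9(6) + 53(-1) = 1. So 9^(-1) ≡ 6 ≡ 6 (mod 53). Verify: 9 × 6 = 54 ≡ 1 (mod 53)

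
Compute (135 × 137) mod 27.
0

(135 × 137) = 18495
18495 mod 27 = 0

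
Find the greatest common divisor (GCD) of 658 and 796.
2

Using the Euclidean algorithm:
658 = 0 × 796 + 658
796 = 1 × 658 + 138
658 = 4 × 138 + 106
138 = 1 × 106 + 32
106 = 3 × 32 + 10
32 = 3 × 10 + 2
10 = 5 × 2 + 0

GCD(658, 796) = 2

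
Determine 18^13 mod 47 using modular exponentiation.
Using repeated squaring. 13 = 8 + 4 + 1 (binary 1101). Repeated squaring mod 47: 18^1 ≡ 18; 18^2 ≡ 18² = 324 ≡ 42; 18^4 ≡ 42² = 1764 ≡ 25; 18^8 ≡ 25² = 625 ≡ 14. Multiply: 18^13 = 18^8 × 18^4 × 18^1 ≡ 14 × 25 × 18 (mod 47): 14 × 25 = 350 ≡ 21; 21 × 18 = 378 ≡ 2. So 18^13 ≡ 2 (mod 47).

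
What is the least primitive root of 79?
3

A primitive root g modulo p has order p-1 = 78
Prime divisors of 78: [2, 3, 13]
g is a primitive root iff g^(78/q) ≢ 1 (mod 79) for each prime divisor q
Testing small values:
  g = 2: 2^39 ≡ 1, 2^26 ≡ 23, 2^6 ≡ 64 (mod 79) → 2^39 ≡ 1, not primitive root
  g = 3: 3^39 ≡ 78, 3^26 ≡ 23, 3^6 ≡ 18 (mod 79) → none is 1, primitive root!
The smallest primitive root is 3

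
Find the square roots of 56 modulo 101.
The square roots of 56 mod 101 are 37 and 64. Verify: 37² = 1369 ≡ 56 (mod 101)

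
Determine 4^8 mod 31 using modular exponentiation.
8 = 8 (binary 1000). Repeated squaring mod 31: 4^1 ≡ 4; 4^2 ≡ 4² = 16 ≡ 16; 4^4 ≡ 16² = 256 ≡ 8; 4^8 ≡ 8² = 64 ≡ 2. So 4^8 ≡ 2 (mod 31).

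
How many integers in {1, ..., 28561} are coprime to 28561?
26364

Prime factorization: 28561 = 13^4
Using the formula φ(n) = n × Π(1 - 1/p) for each prime factor p:
φ(28561) = 28561 × (1 - 1/13)
φ(28561) = 26364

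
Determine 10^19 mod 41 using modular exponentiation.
Using repeated squaring. 19 = 16 + 2 + 1 (binary 10011). Repeated squaring mod 41: 10^1 ≡ 10; 10^2 ≡ 10² = 100 ≡ 18; 10^4 ≡ 18² = 324 ≡ 37; 10^8 ≡ 37² = 1369 ≡ 16; 10^16 ≡ 16² = 256 ≡ 10. Multiply: 10^19 = 10^16 × 10^2 × 10^1 ≡ 10 × 18 × 10 (mod 41): 10 × 18 = 180 ≡ 16; 16 × 10 = 160 ≡ 37. So 10^19 ≡ 37 (mod 41).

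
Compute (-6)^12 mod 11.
Using Fermat: (-6)^{10} ≡ 1 (mod 11). 12 ≡ 2 (mod 10). So (-6)^{12} ≡ (-6)^{2} ≡ 3 (mod 11)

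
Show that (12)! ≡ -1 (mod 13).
(12)! mod 13 = 12. Since this equals -1 (mod 13), Wilson confirms 13 is prime.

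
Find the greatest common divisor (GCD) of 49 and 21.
7

Using the Euclidean algorithm:
49 = 2 × 21 + 7
21 = 3 × 7 + 0

GCD(49, 21) = 7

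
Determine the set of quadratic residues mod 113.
QRs mod 113: {1, 2, 4, 7, 8, 9, 11, 13, 14, 15, 16, 18, 22, 25, 26, 28, 30, 31, 32, 36, 41, 44, 49, 50, 51, 52, 53, 56, 57, 60, 61, 62, 63, 64, 69, 72, 77, 81, 82, 83, 85, 87, 88, 91, 95, 97, 98, 99, 100, 102, 104, 105, 106, 109, 111, 112}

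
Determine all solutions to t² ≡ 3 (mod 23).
The square roots of 3 mod 23 are 16 and 7. Verify: 16² = 256 ≡ 3 (mod 23)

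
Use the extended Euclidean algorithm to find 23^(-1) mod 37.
Extended GCD: 23(-8) + 37(5) = 1. So 23^(-1) ≡ 29 ≡ 29 (mod 37). Verify: 23 × 29 = 667 ≡ 1 (mod 37)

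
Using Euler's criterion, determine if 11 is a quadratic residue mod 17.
By Euler's criterion: 11^{8} ≡ 16 (mod 17). Since this equals -1 (≡ 16), 11 is not a QR.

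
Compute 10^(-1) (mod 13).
10^(-1) ≡ 4 (mod 13). Verification: 10 × 4 = 40 ≡ 1 (mod 13)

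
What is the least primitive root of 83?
2

A primitive root g modulo p has order p-1 = 82
Prime divisors of 82: [2, 41]
g is a primitive root iff g^(82/q) ≢ 1 (mod 83) for each prime divisor q
Testing small values:
  g = 2: 2^41 ≡ 82, 2^2 ≡ 4 (mod 83) → none is 1, primitive root!
The smallest primitive root is 2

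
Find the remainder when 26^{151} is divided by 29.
By Fermat: 26^{28} ≡ 1 (mod 29). 151 = 5×28 + 11. So 26^{151} ≡ 26^{11} ≡ 14 (mod 29)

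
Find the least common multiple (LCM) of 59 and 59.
59

First find GCD(59, 59) using the Euclidean algorithm:
59 = 1 × 59 + 0
GCD(59, 59) = 59

LCM formula: LCM(a, b) = (a × b) / GCD(a, b)
LCM(59, 59) = (59 × 59) / 59
LCM(59, 59) = 3481 / 59
LCM(59, 59) = 59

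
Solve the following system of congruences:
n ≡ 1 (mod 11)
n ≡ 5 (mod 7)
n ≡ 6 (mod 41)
2630

Using the Chinese Remainder Theorem:
M = product of moduli = 3157
For equation 1: M_1 = 287, 287 ≡ 1 (mod 11), inverse of 287 mod 11 is 1 (check: 1 × 1 = 1 ≡ 1 (mod 11))
For equation 2: M_2 = 451, 451 ≡ 3 (mod 7), inverse of 451 mod 7 is 5 (check: 3 × 5 = 15 ≡ 1 (mod 7))
For equation 3: M_3 = 77, 77 ≡ 36 (mod 41), inverse of 77 mod 41 is 8 (check: 36 × 8 = 288 ≡ 1 (mod 41))
Combine: n ≡ Σ r_i×M_i×(M_i⁻¹ mod m_i) = 1×287×1 + 5×451×5 + 6×77×8 = 287 + 11275 + 3696 = 15258
15258 mod 3157 = 2630
n ≡ 2630 (mod 3157)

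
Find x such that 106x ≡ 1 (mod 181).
106^(-1) ≡ 111 (mod 181). Verification: 106 × 111 = 11766 ≡ 1 (mod 181)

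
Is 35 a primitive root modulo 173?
p - 1 = 172 has prime divisors 2, 43. Check 35^(172/q) mod 173 for each: 35^(172/2) = 35^86 ≡ 1, 35^(172/43) = 35^4 ≡ 23 (mod 173). Since 35^86 ≡ 1 (mod 173), the order of 35 divides 86 (in fact the order is 86) ≠ 172, so it is not a primitive root.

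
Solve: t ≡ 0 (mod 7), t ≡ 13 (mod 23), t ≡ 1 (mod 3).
M = 7 × 23 × 3 = 483. M₁ = 69, y₁ ≡ 6 (mod 7). M₂ = 21, y₂ ≡ 11 (mod 23). M₃ = 161, y₃ ≡ 2 (mod 3). t = 0×69×6 + 13×21×11 + 1×161×2 ≡ 427 (mod 483)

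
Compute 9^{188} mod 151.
148

Using successive squaring:
Binary expansion of 188: 10111100
Powers of 9 mod 151 (each is the square of the previous):
  9^1 ≡ 9 (mod 151)
  9^2 ≡ 9² = 81 ≡ 81 (mod 151)
  9^4 ≡ 81² = 6561 ≡ 68 (mod 151)
  9^8 ≡ 68² = 4624 ≡ 94 (mod 151)
  9^16 ≡ 94² = 8836 ≡ 78 (mod 151)
  9^32 ≡ 78² = 6084 ≡ 44 (mod 151)
  9^64 ≡ 44² = 1936 ≡ 124 (mod 151)
  9^128 ≡ 124² = 15376 ≡ 125 (mod 151)
188 = 128 + 32 + 16 + 8 + 4, so 9^188 = 9^128 × 9^32 × 9^16 × 9^8 × 9^4 ≡ 125 × 44 × 78 × 94 × 68 (mod 151)
Multiplying step by step:
  125 × 44 = 5500 ≡ 64 (mod 151)
  64 × 78 = 4992 ≡ 9 (mod 151)
  9 × 94 = 846 ≡ 91 (mod 151)
  91 × 68 = 6188 ≡ 148 (mod 151)
Result: 9^188 ≡ 148 (mod 151)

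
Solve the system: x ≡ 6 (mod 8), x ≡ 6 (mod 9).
M = 8 × 9 = 72. M₁ = 9, y₁ ≡ 1 (mod 8). M₂ = 8, y₂ ≡ 8 (mod 9). x = 6×9×1 + 6×8×8 ≡ 6 (mod 72)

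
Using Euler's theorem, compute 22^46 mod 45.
By Euler: 22^{24} ≡ 1 (mod 45) since gcd(22, 45) = 1. 46 = 1×24 + 22. So 22^{46} ≡ 22^{22} ≡ 4 (mod 45)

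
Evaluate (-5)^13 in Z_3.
Using Fermat: (-5)^{2} ≡ 1 (mod 3). 13 ≡ 1 (mod 2). So (-5)^{13} ≡ (-5)^{1} ≡ 1 (mod 3)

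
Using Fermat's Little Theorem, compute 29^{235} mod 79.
29

By Fermat's Little Theorem, a^(p-1) ≡ 1 (mod p) for prime p and gcd(a, p) = 1
Here p = 79, so 29^78 ≡ 1 (mod 79)
We can reduce the exponent: 235 mod 78 = 1
So 29^235 ≡ 29^1 (mod 79)
Computing: 29^1 mod 79 = 29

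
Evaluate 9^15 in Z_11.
Using Fermat: 9^{10} ≡ 1 (mod 11). 15 ≡ 5 (mod 10). So 9^{15} ≡ 9^{5} ≡ 1 (mod 11)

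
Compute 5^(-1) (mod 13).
5^(-1) ≡ 8 (mod 13). Verification: 5 × 8 = 40 ≡ 1 (mod 13)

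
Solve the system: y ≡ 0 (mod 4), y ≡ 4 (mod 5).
M = 4 × 5 = 20. M₁ = 5, y₁ ≡ 1 (mod 4). M₂ = 4, y₂ ≡ 4 (mod 5). y = 0×5×1 + 4×4×4 ≡ 4 (mod 20)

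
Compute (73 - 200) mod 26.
3

(73 - 200) = -127
-127 mod 26 = 3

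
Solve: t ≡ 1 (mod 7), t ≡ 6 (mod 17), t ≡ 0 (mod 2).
M = 7 × 17 × 2 = 238. M₁ = 34, y₁ ≡ 6 (mod 7). M₂ = 14, y₂ ≡ 11 (mod 17). M₃ = 119, y₃ ≡ 1 (mod 2). t = 1×34×6 + 6×14×11 + 0×119×1 ≡ 176 (mod 238)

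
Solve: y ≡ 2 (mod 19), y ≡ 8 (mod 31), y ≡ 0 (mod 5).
M = 19 × 31 × 5 = 2945. M₁ = 155, y₁ ≡ 13 (mod 19). M₂ = 95, y₂ ≡ 16 (mod 31). M₃ = 589, y₃ ≡ 4 (mod 5). y = 2×155×13 + 8×95×16 + 0×589×4 ≡ 1465 (mod 2945)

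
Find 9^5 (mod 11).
5 = 4 + 1 (binary 101). Repeated squaring mod 11: 9^1 ≡ 9; 9^2 ≡ 9² = 81 ≡ 4; 9^4 ≡ 4² = 16 ≡ 5. Multiply: 9^5 = 9^4 × 9^1 ≡ 5 × 9 (mod 11): 5 × 9 = 45 ≡ 1. So 9^5 ≡ 1 (mod 11).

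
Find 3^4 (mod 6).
4 = 4 (binary 100). Repeated squaring mod 6: 3^1 ≡ 3; 3^2 ≡ 3² = 9 ≡ 3; 3^4 ≡ 3² = 9 ≡ 3. So 3^4 ≡ 3 (mod 6).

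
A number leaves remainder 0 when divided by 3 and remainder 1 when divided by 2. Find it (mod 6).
M = 3 × 2 = 6. M₁ = 2, y₁ ≡ 2 (mod 3). M₂ = 3, y₂ ≡ 1 (mod 2). n = 0×2×2 + 1×3×1 ≡ 3 (mod 6)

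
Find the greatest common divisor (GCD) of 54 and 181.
1

Using the Euclidean algorithm:
54 = 0 × 181 + 54
181 = 3 × 54 + 19
54 = 2 × 19 + 16
19 = 1 × 16 + 3
16 = 5 × 3 + 1
3 = 3 × 1 + 0

GCD(54, 181) = 1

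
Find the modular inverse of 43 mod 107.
43^(-1) ≡ 5 (mod 107). Verification: 43 × 5 = 215 ≡ 1 (mod 107)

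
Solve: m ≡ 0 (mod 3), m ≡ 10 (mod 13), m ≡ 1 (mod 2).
M = 3 × 13 × 2 = 78. M₁ = 26, y₁ ≡ 2 (mod 3). M₂ = 6, y₂ ≡ 11 (mod 13). M₃ = 39, y₃ ≡ 1 (mod 2). m = 0×26×2 + 10×6×11 + 1×39×1 ≡ 75 (mod 78)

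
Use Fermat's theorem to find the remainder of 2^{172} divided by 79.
45

By Fermat's Little Theorem, a^(p-1) ≡ 1 (mod p) for prime p and gcd(a, p) = 1
Here p = 79, so 2^78 ≡ 1 (mod 79)
We can reduce the exponent: 172 mod 78 = 16
So 2^172 ≡ 2^16 (mod 79)
Computing: 2^16 mod 79 = 45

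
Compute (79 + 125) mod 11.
6

(79 + 125) = 204
204 mod 11 = 6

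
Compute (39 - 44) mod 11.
6

(39 - 44) = -5
-5 mod 11 = 6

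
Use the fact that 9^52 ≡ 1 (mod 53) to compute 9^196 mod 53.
By Fermat: 9^{52} ≡ 1 (mod 53). 196 = 3×52 + 40. So 9^{196} ≡ 9^{40} ≡ 44 (mod 53)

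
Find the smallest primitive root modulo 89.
3

A primitive root g modulo p has order p-1 = 88
Prime divisors of 88: [2, 11]
g is a primitive root iff g^(88/q) ≢ 1 (mod 89) for each prime divisor q
Testing small values:
  g = 2: 2^44 ≡ 1, 2^8 ≡ 78 (mod 89) → 2^44 ≡ 1, not primitive root
  g = 3: 3^44 ≡ 88, 3^8 ≡ 64 (mod 89) → none is 1, primitive root!
The smallest primitive root is 3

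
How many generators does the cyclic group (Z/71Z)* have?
24

The number of primitive roots modulo p is φ(p-1) = φ(70)
φ(70) = 24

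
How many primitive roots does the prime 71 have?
Number of primitive roots mod 71 = φ(70) = 24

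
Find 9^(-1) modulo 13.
3

Using Extended Euclidean Algorithm:
gcd(9, 13) = 1
Bezout coefficients: 9 × 3 + 13 × -2 = 1
So 9 × 3 ≡ 1 (mod 13)
The inverse is 3 mod 13 = 3
Verification: 9 × 3 = 27 = 2 × 13 + 1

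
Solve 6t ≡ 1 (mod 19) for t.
16

Using Extended Euclidean Algorithm:
gcd(6, 19) = 1
Bezout coefficients: 6 × -3 + 19 × 1 = 1
So 6 × -3 ≡ 1 (mod 19)
The inverse is -3 mod 19 = 16
Verification: 6 × 16 = 96 = 5 × 19 + 1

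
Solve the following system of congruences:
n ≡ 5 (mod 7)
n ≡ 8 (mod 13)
47

Using the Chinese Remainder Theorem:
M = product of moduli = 91
For equation 1: M_1 = 13, 13 ≡ 6 (mod 7), inverse of 13 mod 7 is 6 (check: 6 × 6 = 36 ≡ 1 (mod 7))
For equation 2: M_2 = 7, 7 ≡ 7 (mod 13), inverse of 7 mod 13 is 2 (check: 7 × 2 = 14 ≡ 1 (mod 13))
Combine: n ≡ Σ r_i×M_i×(M_i⁻¹ mod m_i) = 5×13×6 + 8×7×2 = 390 + 112 = 502
502 mod 91 = 47
n ≡ 47 (mod 91)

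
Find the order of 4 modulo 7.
Powers of 4 mod 7: 4^1≡4, 4^2≡2, 4^3≡1. Order = 3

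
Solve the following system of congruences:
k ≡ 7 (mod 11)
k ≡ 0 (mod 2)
18

Using the Chinese Remainder Theorem:
M = product of moduli = 22
For equation 1: M_1 = 2, 2 ≡ 2 (mod 11), inverse of 2 mod 11 is 6 (check: 2 × 6 = 12 ≡ 1 (mod 11))
For equation 2: M_2 = 11, 11 ≡ 1 (mod 2), inverse of 11 mod 2 is 1 (check: 1 × 1 = 1 ≡ 1 (mod 2))
Combine: k ≡ Σ r_i×M_i×(M_i⁻¹ mod m_i) = 7×2×6 + 0×11×1 = 84 + 0 = 84
84 mod 22 = 18
k ≡ 18 (mod 22)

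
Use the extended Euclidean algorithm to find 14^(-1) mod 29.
Extended GCD: 14(-2) + 29(1) = 1. So 14^(-1) ≡ 27 ≡ 27 (mod 29). Verify: 14 × 27 = 378 ≡ 1 (mod 29)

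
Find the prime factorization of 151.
151

Divide by primes starting from smallest:
151 ÷ 151 = 1

151 = 151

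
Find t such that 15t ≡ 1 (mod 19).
15^(-1) ≡ 14 (mod 19). Verification: 15 × 14 = 210 ≡ 1 (mod 19)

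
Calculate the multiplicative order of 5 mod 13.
Powers of 5 mod 13: 5^1≡5, 5^2≡12, 5^3≡8, 5^4≡1. Order = 4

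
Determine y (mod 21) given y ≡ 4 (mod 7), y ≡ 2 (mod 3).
11

Using the Chinese Remainder Theorem:
M = product of moduli = 21
For equation 1: M_1 = 3, 3 ≡ 3 (mod 7), inverse of 3 mod 7 is 5 (check: 3 × 5 = 15 ≡ 1 (mod 7))
For equation 2: M_2 = 7, 7 ≡ 1 (mod 3), inverse of 7 mod 3 is 1 (check: 1 × 1 = 1 ≡ 1 (mod 3))
Combine: y ≡ Σ r_i×M_i×(M_i⁻¹ mod m_i) = 4×3×5 + 2×7×1 = 60 + 14 = 74
74 mod 21 = 11
y ≡ 11 (mod 21)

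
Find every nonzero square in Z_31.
QRs mod 31: {1, 2, 4, 5, 7, 8, 9, 10, 14, 16, 18, 19, 20, 25, 28}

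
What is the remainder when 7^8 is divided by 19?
8 = 8 (binary 1000). Repeated squaring mod 19: 7^1 ≡ 7; 7^2 ≡ 7² = 49 ≡ 11; 7^4 ≡ 11² = 121 ≡ 7; 7^8 ≡ 7² = 49 ≡ 11. So 7^8 ≡ 11 (mod 19).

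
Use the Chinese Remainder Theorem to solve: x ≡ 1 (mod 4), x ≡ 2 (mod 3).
M = 4 × 3 = 12. M₁ = 3, y₁ ≡ 3 (mod 4). M₂ = 4, y₂ ≡ 1 (mod 3). x = 1×3×3 + 2×4×1 ≡ 5 (mod 12)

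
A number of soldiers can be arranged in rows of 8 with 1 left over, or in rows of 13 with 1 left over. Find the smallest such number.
M = 8 × 13 = 104. M₁ = 13, y₁ ≡ 5 (mod 8). M₂ = 8, y₂ ≡ 5 (mod 13). k = 1×13×5 + 1×8×5 ≡ 1 (mod 104). The smallest positive such number is 1.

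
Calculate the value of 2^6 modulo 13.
6 = 4 + 2 (binary 110). Repeated squaring mod 13: 2^1 ≡ 2; 2^2 ≡ 2² = 4 ≡ 4; 2^4 ≡ 4² = 16 ≡ 3. Multiply: 2^6 = 2^4 × 2^2 ≡ 3 × 4 (mod 13): 3 × 4 = 12 ≡ 12. So 2^6 ≡ 12 (mod 13).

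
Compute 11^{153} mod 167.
6

Using successive squaring:
Binary expansion of 153: 10011001
Powers of 11 mod 167 (each is the square of the previous):
  11^1 ≡ 11 (mod 167)
  11^2 ≡ 11² = 121 ≡ 121 (mod 167)
  11^4 ≡ 121² = 14641 ≡ 112 (mod 167)
  11^8 ≡ 112² = 12544 ≡ 19 (mod 167)
  11^16 ≡ 19² = 361 ≡ 27 (mod 167)
  11^32 ≡ 27² = 729 ≡ 61 (mod 167)
  11^64 ≡ 61² = 3721 ≡ 47 (mod 167)
  11^128 ≡ 47² = 2209 ≡ 38 (mod 167)
153 = 128 + 16 + 8 + 1, so 11^153 = 11^128 × 11^16 × 11^8 × 11^1 ≡ 38 × 27 × 19 × 11 (mod 167)
Multiplying step by step:
  38 × 27 = 1026 ≡ 24 (mod 167)
  24 × 19 = 456 ≡ 122 (mod 167)
  122 × 11 = 1342 ≡ 6 (mod 167)
Result: 11^153 ≡ 6 (mod 167)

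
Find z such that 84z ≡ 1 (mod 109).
84^(-1) ≡ 61 (mod 109). Verification: 84 × 61 = 5124 ≡ 1 (mod 109)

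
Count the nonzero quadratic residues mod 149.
For prime 149, there are (p-1)/2 = (149-1)/2 = 74 quadratic residues (excluding 0).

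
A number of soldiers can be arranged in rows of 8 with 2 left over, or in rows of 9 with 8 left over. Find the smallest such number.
M = 8 × 9 = 72. M₁ = 9, y₁ ≡ 1 (mod 8). M₂ = 8, y₂ ≡ 8 (mod 9). y = 2×9×1 + 8×8×8 ≡ 26 (mod 72). The smallest positive such number is 26.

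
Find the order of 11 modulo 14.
Powers of 11 mod 14: 11^1≡11, 11^2≡9, 11^3≡1. Order = 3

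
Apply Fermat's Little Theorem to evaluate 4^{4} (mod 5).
1

By Fermat's Little Theorem, a^(p-1) ≡ 1 (mod p) for prime p and gcd(a, p) = 1
Here p = 5, so 4^4 ≡ 1 (mod 5)
We can reduce the exponent: 4 mod 4 = 0
So 4^4 ≡ 4^0 (mod 5)
Computing: 4^0 mod 5 = 1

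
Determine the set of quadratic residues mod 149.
QRs mod 149: {1, 4, 5, 6, 7, 9, 16, 17, 19, 20, 22, 24, 25, 26, 28, 29, 30, 31, 33, 35, 36, 37, 39, 42, 45, 46, 47, 49, 53, 54, 61, 63, 64, 67, 68, 69, 73, 76, 80, 81, 82, 85, 86, 88, 95, 96, 100, 102, 103, 104, 107, 110, 112, 113, 114, 116, 118, 119, 120, 121, 123, 124, 125, 127, 129, 130, 132, 133, 140, 142, 143, 144, 145, 148}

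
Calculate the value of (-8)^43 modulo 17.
Using Fermat: (-8)^{16} ≡ 1 (mod 17). 43 ≡ 11 (mod 16). So (-8)^{43} ≡ (-8)^{11} ≡ 15 (mod 17)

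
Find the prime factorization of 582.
2 × 3 × 97

Divide by primes starting from smallest:
582 ÷ 2 = 291
291 ÷ 3 = 97
97 ÷ 97 = 1

582 = 2 × 3 × 97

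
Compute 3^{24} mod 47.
3

Using successive squaring:
Binary expansion of 24: 11000
Powers of 3 mod 47 (each is the square of the previous):
  3^1 ≡ 3 (mod 47)
  3^2 ≡ 3² = 9 ≡ 9 (mod 47)
  3^4 ≡ 9² = 81 ≡ 34 (mod 47)
  3^8 ≡ 34² = 1156 ≡ 28 (mod 47)
  3^16 ≡ 28² = 784 ≡ 32 (mod 47)
24 = 16 + 8, so 3^24 = 3^16 × 3^8 ≡ 32 × 28 (mod 47)
Multiplying step by step:
  32 × 28 = 896 ≡ 3 (mod 47)
Result: 3^24 ≡ 3 (mod 47)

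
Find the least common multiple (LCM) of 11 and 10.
110

First find GCD(11, 10) using the Euclidean algorithm:
11 = 1 × 10 + 1
10 = 10 × 1 + 0
GCD(11, 10) = 1

LCM formula: LCM(a, b) = (a × b) / GCD(a, b)
LCM(11, 10) = (11 × 10) / 1
LCM(11, 10) = 110 / 1
LCM(11, 10) = 110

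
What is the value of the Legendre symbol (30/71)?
(30/71) = 30^{35} mod 71 = 1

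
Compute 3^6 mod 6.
6 = 4 + 2 (binary 110). Repeated squaring mod 6: 3^1 ≡ 3; 3^2 ≡ 3² = 9 ≡ 3; 3^4 ≡ 3² = 9 ≡ 3. Multiply: 3^6 = 3^4 × 3^2 ≡ 3 × 3 (mod 6): 3 × 3 = 9 ≡ 3. So 3^6 ≡ 3 (mod 6).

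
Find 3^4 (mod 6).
4 = 4 (binary 100). Repeated squaring mod 6: 3^1 ≡ 3; 3^2 ≡ 3² = 9 ≡ 3; 3^4 ≡ 3² = 9 ≡ 3. So 3^4 ≡ 3 (mod 6).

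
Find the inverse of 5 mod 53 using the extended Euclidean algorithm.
Extended GCD: 5(-21) + 53(2) = 1. So 5^(-1) ≡ 32 ≡ 32 (mod 53). Verify: 5 × 32 = 160 ≡ 1 (mod 53)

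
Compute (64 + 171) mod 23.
5

(64 + 171) = 235
235 mod 23 = 5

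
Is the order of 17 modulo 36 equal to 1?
No, the actual order is 2, not 1.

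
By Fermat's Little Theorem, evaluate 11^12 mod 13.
By Fermat's Little Theorem, 11^{12} ≡ 1 (mod 13) since 13 is prime and gcd(11, 13) = 1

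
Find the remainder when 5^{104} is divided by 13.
By Fermat: 5^{12} ≡ 1 (mod 13). 104 = 8×12 + 8. So 5^{104} ≡ 5^{8} ≡ 1 (mod 13)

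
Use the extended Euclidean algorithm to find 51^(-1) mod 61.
Extended GCD: 51(6) + 61(-5) = 1. So 51^(-1) ≡ 6 ≡ 6 (mod 61). Verify: 51 × 6 = 306 ≡ 1 (mod 61)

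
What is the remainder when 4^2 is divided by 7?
2 = 2 (binary 10). Repeated squaring mod 7: 4^1 ≡ 4; 4^2 ≡ 4² = 16 ≡ 2. So 4^2 ≡ 2 (mod 7).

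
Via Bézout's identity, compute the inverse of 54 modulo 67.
Extended GCD: 54(-31) + 67(25) = 1. So 54^(-1) ≡ 36 ≡ 36 (mod 67). Verify: 54 × 36 = 1944 ≡ 1 (mod 67)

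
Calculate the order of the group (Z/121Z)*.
110

Prime factorization: 121 = 11^2
Using the formula φ(n) = n × Π(1 - 1/p) for each prime factor p:
φ(121) = 121 × (1 - 1/11)
φ(121) = 110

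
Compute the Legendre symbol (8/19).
(8/19) = 8^{9} mod 19 = -1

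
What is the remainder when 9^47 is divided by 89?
Using repeated squaring. 47 = 32 + 8 + 4 + 2 + 1 (binary 101111). Repeated squaring mod 89: 9^1 ≡ 9; 9^2 ≡ 9² = 81 ≡ 81; 9^4 ≡ 81² = 6561 ≡ 64; 9^8 ≡ 64² = 4096 ≡ 2; 9^16 ≡ 2² = 4 ≡ 4; 9^32 ≡ 4² = 16 ≡ 16. Multiply: 9^47 = 9^32 × 9^8 × 9^4 × 9^2 × 9^1 ≡ 16 × 2 × 64 × 81 × 9 (mod 89): 16 × 2 = 32 ≡ 32; 32 × 64 = 2048 ≡ 1; 1 × 81 = 81 ≡ 81; 81 × 9 = 729 ≡ 17. So 9^47 ≡ 17 (mod 89).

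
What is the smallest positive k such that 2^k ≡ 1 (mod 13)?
Powers of 2 mod 13: 2^1≡2, 2^2≡4, 2^3≡8, 2^4≡3, 2^5≡6, 2^6≡12, 2^7≡11, 2^8≡9, 2^9≡5, 2^10≡10, 2^11≡7, 2^12≡1. Order = 12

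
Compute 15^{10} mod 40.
25

Using successive squaring:
Binary expansion of 10: 1010
Powers of 15 mod 40 (each is the square of the previous):
  15^1 ≡ 15 (mod 40)
  15^2 ≡ 15² = 225 ≡ 25 (mod 40)
  15^4 ≡ 25² = 625 ≡ 25 (mod 40)
  15^8 ≡ 25² = 625 ≡ 25 (mod 40)
10 = 8 + 2, so 15^10 = 15^8 × 15^2 ≡ 25 × 25 (mod 40)
Multiplying step by step:
  25 × 25 = 625 ≡ 25 (mod 40)
Result: 15^10 ≡ 25 (mod 40)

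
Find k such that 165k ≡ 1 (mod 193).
165^(-1) ≡ 62 (mod 193). Verification: 165 × 62 = 10230 ≡ 1 (mod 193)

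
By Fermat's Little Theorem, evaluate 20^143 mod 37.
By Fermat: 20^{36} ≡ 1 (mod 37). 143 = 3×36 + 35. So 20^{143} ≡ 20^{35} ≡ 13 (mod 37)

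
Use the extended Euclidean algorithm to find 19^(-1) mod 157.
Extended GCD: 19(-33) + 157(4) = 1. So 19^(-1) ≡ 124 ≡ 124 (mod 157). Verify: 19 × 124 = 2356 ≡ 1 (mod 157)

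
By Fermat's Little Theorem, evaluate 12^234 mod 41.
By Fermat: 12^{40} ≡ 1 (mod 41). 234 ≡ 34 (mod 40). So 12^{234} ≡ 12^{34} ≡ 8 (mod 41)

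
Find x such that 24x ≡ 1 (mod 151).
24^(-1) ≡ 107 (mod 151). Verification: 24 × 107 = 2568 ≡ 1 (mod 151)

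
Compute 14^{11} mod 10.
4

Using successive squaring:
Binary expansion of 11: 1011
Powers of 14 mod 10 (each is the square of the previous):
  14^1 ≡ 4 (mod 10)
  14^2 ≡ 4² = 16 ≡ 6 (mod 10)
  14^4 ≡ 6² = 36 ≡ 6 (mod 10)
  14^8 ≡ 6² = 36 ≡ 6 (mod 10)
11 = 8 + 2 + 1, so 14^11 = 14^8 × 14^2 × 14^1 ≡ 6 × 6 × 4 (mod 10)
Multiplying step by step:
  6 × 6 = 36 ≡ 6 (mod 10)
  6 × 4 = 24 ≡ 4 (mod 10)
Result: 14^11 ≡ 4 (mod 10)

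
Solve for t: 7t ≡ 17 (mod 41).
20

Since gcd(7, 41) = 1 divides 17, a solution exists.
Multiply both sides by the inverse of 7 mod 41:
  7^(-1) mod 41 = 6
  x ≡ 6 × 17 ≡ 102 ≡ 20 (mod 41)
Verification: 7 × 20 = 140 = 3 × 41 + 17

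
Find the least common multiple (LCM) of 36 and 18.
36

First find GCD(36, 18) using the Euclidean algorithm:
36 = 2 × 18 + 0
GCD(36, 18) = 18

LCM formula: LCM(a, b) = (a × b) / GCD(a, b)
LCM(36, 18) = (36 × 18) / 18
LCM(36, 18) = 648 / 18
LCM(36, 18) = 36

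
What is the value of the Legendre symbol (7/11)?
(7/11) = 7^{5} mod 11 = -1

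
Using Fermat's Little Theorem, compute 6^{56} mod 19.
17

By Fermat's Little Theorem, a^(p-1) ≡ 1 (mod p) for prime p and gcd(a, p) = 1
Here p = 19, so 6^18 ≡ 1 (mod 19)
We can reduce the exponent: 56 mod 18 = 2
So 6^56 ≡ 6^2 (mod 19)
Computing: 6^2 mod 19 = 17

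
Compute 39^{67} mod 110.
19

Using successive squaring:
Binary expansion of 67: 1000011
Powers of 39 mod 110 (each is the square of the previous):
  39^1 ≡ 39 (mod 110)
  39^2 ≡ 39² = 1521 ≡ 91 (mod 110)
  39^4 ≡ 91² = 8281 ≡ 31 (mod 110)
  39^8 ≡ 31² = 961 ≡ 81 (mod 110)
  39^16 ≡ 81² = 6561 ≡ 71 (mod 110)
  39^32 ≡ 71² = 5041 ≡ 91 (mod 110)
  39^64 ≡ 91² = 8281 ≡ 31 (mod 110)
67 = 64 + 2 + 1, so 39^67 = 39^64 × 39^2 × 39^1 ≡ 31 × 91 × 39 (mod 110)
Multiplying step by step:
  31 × 91 = 2821 ≡ 71 (mod 110)
  71 × 39 = 2769 ≡ 19 (mod 110)
Result: 39^67 ≡ 19 (mod 110)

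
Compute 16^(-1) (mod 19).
16^(-1) ≡ 6 (mod 19). Verification: 16 × 6 = 96 ≡ 1 (mod 19)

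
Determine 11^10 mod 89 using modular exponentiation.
10 = 8 + 2 (binary 1010). Repeated squaring mod 89: 11^1 ≡ 11; 11^2 ≡ 11² = 121 ≡ 32; 11^4 ≡ 32² = 1024 ≡ 45; 11^8 ≡ 45² = 2025 ≡ 67. Multiply: 11^10 = 11^8 × 11^2 ≡ 67 × 32 (mod 89): 67 × 32 = 2144 ≡ 8. So 11^10 ≡ 8 (mod 89).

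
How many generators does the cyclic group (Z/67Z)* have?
20

The number of primitive roots modulo p is φ(p-1) = φ(66)
φ(66) = 20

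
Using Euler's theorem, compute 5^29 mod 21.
By Euler: 5^{12} ≡ 1 (mod 21) since gcd(5, 21) = 1. 29 = 2×12 + 5. So 5^{29} ≡ 5^{5} ≡ 17 (mod 21)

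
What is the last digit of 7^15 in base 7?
Using repeated squaring. 7 ≡ 0 (mod 7). 15 = 8 + 4 + 2 + 1 (binary 1111). Repeated squaring mod 7: 0^1 ≡ 0; 0^2 ≡ 0² = 0 ≡ 0; 0^4 ≡ 0² = 0 ≡ 0; 0^8 ≡ 0² = 0 ≡ 0. Multiply: 7^15 ≡ 0^8 × 0^4 × 0^2 × 0^1 ≡ 0 × 0 × 0 × 0 (mod 7): 0 × 0 = 0 ≡ 0; 0 × 0 = 0 ≡ 0; 0 × 0 = 0 ≡ 0. So 7^15 ≡ 0 (mod 7).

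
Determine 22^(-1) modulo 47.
22^(-1) ≡ 15 (mod 47). Verification: 22 × 15 = 330 ≡ 1 (mod 47)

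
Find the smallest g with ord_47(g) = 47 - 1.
p - 1 = 46 has prime divisors 2, 23. h is a primitive root mod 47 iff h^(46/q) ≢ 1 (mod 47) for each such q.
h = 2: 2^23 ≡ 1, 2^2 ≡ 4 (mod 47); 2^23 ≡ 1, so not a primitive root.
h = 3: 3^23 ≡ 1, 3^2 ≡ 9 (mod 47); 3^23 ≡ 1, so not a primitive root.
h = 4: 4^23 ≡ 1, 4^2 ≡ 16 (mod 47); 4^23 ≡ 1, so not a primitive root.
h = 5: 5^23 ≡ 46, 5^2 ≡ 25 (mod 47); none is 1, so 5 has order 46 and is a primitive root.
The smallest primitive root mod 47 is g = 5.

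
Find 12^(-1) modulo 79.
33

Using Extended Euclidean Algorithm:
gcd(12, 79) = 1
Bezout coefficients: 12 × 33 + 79 × -5 = 1
So 12 × 33 ≡ 1 (mod 79)
The inverse is 33 mod 79 = 33
Verification: 12 × 33 = 396 = 5 × 79 + 1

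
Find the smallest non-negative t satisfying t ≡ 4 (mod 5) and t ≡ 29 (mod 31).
M = 5 × 31 = 155. M₁ = 31, y₁ ≡ 1 (mod 5). M₂ = 5, y₂ ≡ 25 (mod 31). t = 4×31×1 + 29×5×25 ≡ 29 (mod 155)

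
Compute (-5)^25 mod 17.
Using Fermat: (-5)^{16} ≡ 1 (mod 17). 25 ≡ 9 (mod 16). So (-5)^{25} ≡ (-5)^{9} ≡ 5 (mod 17)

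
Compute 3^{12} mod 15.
6

Using successive squaring:
Binary expansion of 12: 1100
Powers of 3 mod 15 (each is the square of the previous):
  3^1 ≡ 3 (mod 15)
  3^2 ≡ 3² = 9 ≡ 9 (mod 15)
  3^4 ≡ 9² = 81 ≡ 6 (mod 15)
  3^8 ≡ 6² = 36 ≡ 6 (mod 15)
12 = 8 + 4, so 3^12 = 3^8 × 3^4 ≡ 6 × 6 (mod 15)
Multiplying step by step:
  6 × 6 = 36 ≡ 6 (mod 15)
Result: 3^12 ≡ 6 (mod 15)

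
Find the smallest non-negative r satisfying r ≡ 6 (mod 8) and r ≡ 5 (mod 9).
M = 8 × 9 = 72. M₁ = 9, y₁ ≡ 1 (mod 8). M₂ = 8, y₂ ≡ 8 (mod 9). r = 6×9×1 + 5×8×8 ≡ 14 (mod 72)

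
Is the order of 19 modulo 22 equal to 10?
Yes, ord_22(19) = 10.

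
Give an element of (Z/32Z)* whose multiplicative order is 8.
27 has order 8 mod 32 since 27^{8} ≡ 1 (mod 32) and no smaller power works.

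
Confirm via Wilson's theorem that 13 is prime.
(12)! mod 13 = 12. Since this equals -1 (mod 13), Wilson confirms 13 is prime.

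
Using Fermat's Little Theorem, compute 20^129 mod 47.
By Fermat: 20^{46} ≡ 1 (mod 47). 129 = 2×46 + 37. So 20^{129} ≡ 20^{37} ≡ 29 (mod 47)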